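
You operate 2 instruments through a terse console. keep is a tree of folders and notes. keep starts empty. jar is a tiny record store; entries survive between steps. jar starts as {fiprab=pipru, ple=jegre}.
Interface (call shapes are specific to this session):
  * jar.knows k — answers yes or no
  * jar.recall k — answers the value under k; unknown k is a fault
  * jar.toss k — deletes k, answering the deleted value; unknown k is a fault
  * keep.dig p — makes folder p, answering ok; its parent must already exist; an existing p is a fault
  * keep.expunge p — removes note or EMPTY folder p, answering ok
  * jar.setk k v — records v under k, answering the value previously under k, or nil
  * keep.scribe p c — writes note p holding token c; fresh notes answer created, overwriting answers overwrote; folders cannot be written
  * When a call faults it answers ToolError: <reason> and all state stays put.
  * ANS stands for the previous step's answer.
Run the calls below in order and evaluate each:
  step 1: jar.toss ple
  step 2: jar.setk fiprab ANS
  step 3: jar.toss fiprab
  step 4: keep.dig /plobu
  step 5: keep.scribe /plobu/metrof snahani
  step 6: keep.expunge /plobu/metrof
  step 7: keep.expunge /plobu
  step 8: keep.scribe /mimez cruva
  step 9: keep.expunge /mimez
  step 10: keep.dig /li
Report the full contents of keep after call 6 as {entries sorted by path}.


Answer: {plobu/}

Derivation:
% 1. jar.toss(k→ple) -> jegre
% 2. jar.setk(k→fiprab, v→ANS) -> pipru
% 3. jar.toss(k→fiprab) -> jegre
% 4. keep.dig(p→/plobu) -> ok
% 5. keep.scribe(p→/plobu/metrof, c→snahani) -> created
% 6. keep.expunge(p→/plobu/metrof) -> ok
% 7. keep.expunge(p→/plobu) -> ok
% 8. keep.scribe(p→/mimez, c→cruva) -> created
% 9. keep.expunge(p→/mimez) -> ok
% 10. keep.dig(p→/li) -> ok


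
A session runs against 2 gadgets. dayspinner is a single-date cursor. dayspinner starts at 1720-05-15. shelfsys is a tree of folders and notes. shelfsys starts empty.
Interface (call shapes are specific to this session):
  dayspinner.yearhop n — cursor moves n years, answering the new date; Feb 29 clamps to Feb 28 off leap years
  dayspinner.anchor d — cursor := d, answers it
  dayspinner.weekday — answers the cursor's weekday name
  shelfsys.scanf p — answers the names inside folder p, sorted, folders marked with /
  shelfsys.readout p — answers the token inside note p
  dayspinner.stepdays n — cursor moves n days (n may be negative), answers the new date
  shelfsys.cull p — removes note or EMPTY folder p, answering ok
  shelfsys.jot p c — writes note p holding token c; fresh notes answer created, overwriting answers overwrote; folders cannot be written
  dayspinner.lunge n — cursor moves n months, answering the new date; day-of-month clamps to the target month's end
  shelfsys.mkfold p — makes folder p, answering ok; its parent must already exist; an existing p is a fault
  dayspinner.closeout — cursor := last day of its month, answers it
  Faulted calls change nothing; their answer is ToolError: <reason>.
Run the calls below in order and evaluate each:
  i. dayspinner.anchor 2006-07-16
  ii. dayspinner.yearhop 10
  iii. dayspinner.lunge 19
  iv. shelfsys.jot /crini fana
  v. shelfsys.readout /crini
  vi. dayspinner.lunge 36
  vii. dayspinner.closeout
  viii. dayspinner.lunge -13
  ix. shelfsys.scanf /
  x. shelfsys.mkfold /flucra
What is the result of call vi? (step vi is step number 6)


Calling dayspinner.anchor using d=2006-07-16, giving 2006-07-16.
Then dayspinner.yearhop using n=10: 2016-07-16.
I run dayspinner.lunge using n=19, which returns 2018-02-16.
Now I run shelfsys.jot using p=/crini, c=fana, and observe created.
Invoking shelfsys.readout using p=/crini, — result: fana.
Using dayspinner.lunge using n=36: 2021-02-16.
I try dayspinner.closeout(), — result: 2021-02-28.
Using dayspinner.lunge using n=-13, — result: 2020-01-28.
I call shelfsys.scanf using p=/, and see [crini].
Next I call shelfsys.mkfold using p=/flucra, yielding ok.

Answer: 2021-02-16


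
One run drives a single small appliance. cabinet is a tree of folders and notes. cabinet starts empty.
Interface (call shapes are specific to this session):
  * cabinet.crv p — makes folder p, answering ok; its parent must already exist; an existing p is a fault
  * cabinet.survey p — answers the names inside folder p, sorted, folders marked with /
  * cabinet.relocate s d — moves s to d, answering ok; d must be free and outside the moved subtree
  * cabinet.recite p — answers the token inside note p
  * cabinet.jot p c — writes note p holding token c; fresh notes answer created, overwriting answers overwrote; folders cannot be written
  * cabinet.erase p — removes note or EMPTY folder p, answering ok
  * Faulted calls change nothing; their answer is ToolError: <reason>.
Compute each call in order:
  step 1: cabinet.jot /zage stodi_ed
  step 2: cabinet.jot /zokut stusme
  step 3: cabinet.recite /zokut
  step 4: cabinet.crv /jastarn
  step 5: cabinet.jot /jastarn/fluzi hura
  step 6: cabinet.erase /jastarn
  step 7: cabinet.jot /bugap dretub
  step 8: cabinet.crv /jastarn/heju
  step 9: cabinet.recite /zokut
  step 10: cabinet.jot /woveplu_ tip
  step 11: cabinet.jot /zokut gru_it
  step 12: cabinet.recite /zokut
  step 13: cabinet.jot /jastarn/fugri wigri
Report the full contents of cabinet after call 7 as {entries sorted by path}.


Answer: {bugap=dretub, jastarn/, jastarn/fluzi=hura, zage=stodi_ed, zokut=stusme}

Derivation:
;; cabinet.jot(p→/zage, c→stodi_ed) ~> created
;; cabinet.jot(p→/zokut, c→stusme) ~> created
;; cabinet.recite(p→/zokut) ~> stusme
;; cabinet.crv(p→/jastarn) ~> ok
;; cabinet.jot(p→/jastarn/fluzi, c→hura) ~> created
;; cabinet.erase(p→/jastarn) ~> ToolError: not empty
;; cabinet.jot(p→/bugap, c→dretub) ~> created
;; cabinet.crv(p→/jastarn/heju) ~> ok
;; cabinet.recite(p→/zokut) ~> stusme
;; cabinet.jot(p→/woveplu_, c→tip) ~> created
;; cabinet.jot(p→/zokut, c→gru_it) ~> overwrote
;; cabinet.recite(p→/zokut) ~> gru_it
;; cabinet.jot(p→/jastarn/fugri, c→wigri) ~> created


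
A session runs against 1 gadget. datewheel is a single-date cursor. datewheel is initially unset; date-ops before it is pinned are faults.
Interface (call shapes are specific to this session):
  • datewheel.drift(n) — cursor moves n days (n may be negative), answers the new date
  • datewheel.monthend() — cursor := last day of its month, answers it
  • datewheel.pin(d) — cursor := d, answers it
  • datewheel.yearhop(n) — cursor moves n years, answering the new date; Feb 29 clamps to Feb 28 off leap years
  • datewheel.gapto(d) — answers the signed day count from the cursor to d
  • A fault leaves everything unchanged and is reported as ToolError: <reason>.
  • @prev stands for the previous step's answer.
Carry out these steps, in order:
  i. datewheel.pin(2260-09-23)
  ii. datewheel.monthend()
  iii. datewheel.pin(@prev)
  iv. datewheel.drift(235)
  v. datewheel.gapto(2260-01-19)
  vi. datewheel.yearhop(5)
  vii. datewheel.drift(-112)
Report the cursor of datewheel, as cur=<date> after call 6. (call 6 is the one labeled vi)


·→ datewheel.pin(d→2260-09-23)
·← 2260-09-23
·→ datewheel.monthend()
·← 2260-09-30
·→ datewheel.pin(d→@prev)
·← 2260-09-30
·→ datewheel.drift(n→235)
·← 2261-05-23
·→ datewheel.gapto(d→2260-01-19)
·← -490
·→ datewheel.yearhop(n→5)
·← 2266-05-23
·→ datewheel.drift(n→-112)
·← 2266-01-31

Answer: cur=2266-05-23


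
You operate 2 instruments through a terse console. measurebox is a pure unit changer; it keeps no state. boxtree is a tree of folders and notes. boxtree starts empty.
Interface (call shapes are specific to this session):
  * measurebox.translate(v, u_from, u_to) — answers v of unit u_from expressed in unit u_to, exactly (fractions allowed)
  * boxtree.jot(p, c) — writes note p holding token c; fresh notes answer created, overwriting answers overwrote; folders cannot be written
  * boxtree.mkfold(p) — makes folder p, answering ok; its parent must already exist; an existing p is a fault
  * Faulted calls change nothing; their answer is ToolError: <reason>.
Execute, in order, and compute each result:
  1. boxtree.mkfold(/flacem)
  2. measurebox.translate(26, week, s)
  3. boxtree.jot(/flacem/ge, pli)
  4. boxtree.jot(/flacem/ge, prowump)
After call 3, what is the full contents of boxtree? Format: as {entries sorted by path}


Answer: {flacem/, flacem/ge=pli}

Derivation:
·→ mkfold(p=/flacem)
·← ok
·→ translate(v=26, u_from=week, u_to=s)
·← 15724800
·→ jot(p=/flacem/ge, c=pli)
·← created
·→ jot(p=/flacem/ge, c=prowump)
·← overwrote


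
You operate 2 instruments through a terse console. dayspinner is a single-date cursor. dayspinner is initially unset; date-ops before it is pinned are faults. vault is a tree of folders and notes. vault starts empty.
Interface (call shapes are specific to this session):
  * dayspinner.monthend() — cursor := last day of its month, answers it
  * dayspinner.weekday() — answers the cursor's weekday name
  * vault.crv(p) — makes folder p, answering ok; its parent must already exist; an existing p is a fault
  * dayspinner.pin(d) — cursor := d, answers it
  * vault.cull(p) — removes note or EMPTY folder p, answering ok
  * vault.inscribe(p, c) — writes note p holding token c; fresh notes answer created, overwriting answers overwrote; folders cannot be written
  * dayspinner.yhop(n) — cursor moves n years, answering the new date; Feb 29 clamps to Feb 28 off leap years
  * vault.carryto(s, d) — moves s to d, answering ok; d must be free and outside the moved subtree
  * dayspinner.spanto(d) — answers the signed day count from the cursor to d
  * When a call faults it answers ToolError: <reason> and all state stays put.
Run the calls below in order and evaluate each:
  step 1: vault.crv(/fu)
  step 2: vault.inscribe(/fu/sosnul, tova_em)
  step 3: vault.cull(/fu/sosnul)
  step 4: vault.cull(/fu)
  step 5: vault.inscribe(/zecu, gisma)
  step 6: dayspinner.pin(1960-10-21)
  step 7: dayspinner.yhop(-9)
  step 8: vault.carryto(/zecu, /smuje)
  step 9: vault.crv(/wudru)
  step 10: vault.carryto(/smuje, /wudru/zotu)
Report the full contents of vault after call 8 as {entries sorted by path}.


>>> crv p: /fu
:: ok
>>> inscribe p: /fu/sosnul c: tova_em
:: created
>>> cull p: /fu/sosnul
:: ok
>>> cull p: /fu
:: ok
>>> inscribe p: /zecu c: gisma
:: created
>>> pin d: 1960-10-21
:: 1960-10-21
>>> yhop n: -9
:: 1951-10-21
>>> carryto s: /zecu d: /smuje
:: ok
>>> crv p: /wudru
:: ok
>>> carryto s: /smuje d: /wudru/zotu
:: ok

Answer: {smuje=gisma}


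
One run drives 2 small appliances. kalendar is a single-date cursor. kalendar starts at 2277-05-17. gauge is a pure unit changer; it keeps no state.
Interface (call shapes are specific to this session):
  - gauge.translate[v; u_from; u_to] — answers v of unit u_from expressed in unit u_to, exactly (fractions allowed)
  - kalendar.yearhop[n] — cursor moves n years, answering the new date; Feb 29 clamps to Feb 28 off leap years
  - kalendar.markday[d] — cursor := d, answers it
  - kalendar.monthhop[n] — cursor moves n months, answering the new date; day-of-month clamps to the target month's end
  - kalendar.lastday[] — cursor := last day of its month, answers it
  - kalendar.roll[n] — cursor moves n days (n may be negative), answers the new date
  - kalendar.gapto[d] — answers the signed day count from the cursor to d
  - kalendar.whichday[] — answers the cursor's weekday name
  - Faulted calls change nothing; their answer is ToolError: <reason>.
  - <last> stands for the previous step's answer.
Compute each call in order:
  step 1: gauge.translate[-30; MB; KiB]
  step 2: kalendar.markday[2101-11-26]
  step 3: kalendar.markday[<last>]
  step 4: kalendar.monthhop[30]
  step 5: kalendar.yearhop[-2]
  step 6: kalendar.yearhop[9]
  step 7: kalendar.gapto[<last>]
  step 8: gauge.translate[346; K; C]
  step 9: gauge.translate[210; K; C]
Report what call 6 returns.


Answer: 2111-05-26

Derivation:
~$ translate -30 MB KiB
  -234375/8
~$ markday 2101-11-26
  2101-11-26
~$ markday <last>
  2101-11-26
~$ monthhop 30
  2104-05-26
~$ yearhop -2
  2102-05-26
~$ yearhop 9
  2111-05-26
~$ gapto <last>
  0
~$ translate 346 K C
  1457/20
~$ translate 210 K C
  -1263/20


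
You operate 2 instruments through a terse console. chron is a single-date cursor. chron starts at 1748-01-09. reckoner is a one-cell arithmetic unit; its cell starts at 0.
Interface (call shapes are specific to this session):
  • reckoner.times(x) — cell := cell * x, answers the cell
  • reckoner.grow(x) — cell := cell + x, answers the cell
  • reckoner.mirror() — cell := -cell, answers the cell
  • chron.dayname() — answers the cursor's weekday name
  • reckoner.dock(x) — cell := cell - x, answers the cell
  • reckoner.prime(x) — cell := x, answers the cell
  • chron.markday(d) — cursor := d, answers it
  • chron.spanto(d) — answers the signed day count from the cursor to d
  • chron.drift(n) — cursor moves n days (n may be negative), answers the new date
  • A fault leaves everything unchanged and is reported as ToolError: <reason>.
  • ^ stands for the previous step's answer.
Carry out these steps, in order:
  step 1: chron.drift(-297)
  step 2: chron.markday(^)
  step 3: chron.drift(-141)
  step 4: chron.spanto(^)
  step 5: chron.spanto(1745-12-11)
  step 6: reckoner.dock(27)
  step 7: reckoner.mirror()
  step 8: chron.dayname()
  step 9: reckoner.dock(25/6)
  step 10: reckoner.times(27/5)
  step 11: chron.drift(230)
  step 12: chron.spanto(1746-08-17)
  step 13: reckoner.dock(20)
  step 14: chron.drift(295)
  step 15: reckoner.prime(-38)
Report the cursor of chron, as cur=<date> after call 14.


Step: chron.drift[n='-297']
Result: 1747-03-18
Step: chron.markday[d='^']
Result: 1747-03-18
Step: chron.drift[n='-141']
Result: 1746-10-28
Step: chron.spanto[d='^']
Result: 0
Step: chron.spanto[d='1745-12-11']
Result: -321
Step: reckoner.dock[x='27']
Result: -27
Step: reckoner.mirror[]
Result: 27
Step: chron.dayname[]
Result: Friday
Step: reckoner.dock[x='25/6']
Result: 137/6
Step: reckoner.times[x='27/5']
Result: 1233/10
Step: chron.drift[n='230']
Result: 1747-06-15
Step: chron.spanto[d='1746-08-17']
Result: -302
Step: reckoner.dock[x='20']
Result: 1033/10
Step: chron.drift[n='295']
Result: 1748-04-05
Step: reckoner.prime[x='-38']
Result: -38

Answer: cur=1748-04-05


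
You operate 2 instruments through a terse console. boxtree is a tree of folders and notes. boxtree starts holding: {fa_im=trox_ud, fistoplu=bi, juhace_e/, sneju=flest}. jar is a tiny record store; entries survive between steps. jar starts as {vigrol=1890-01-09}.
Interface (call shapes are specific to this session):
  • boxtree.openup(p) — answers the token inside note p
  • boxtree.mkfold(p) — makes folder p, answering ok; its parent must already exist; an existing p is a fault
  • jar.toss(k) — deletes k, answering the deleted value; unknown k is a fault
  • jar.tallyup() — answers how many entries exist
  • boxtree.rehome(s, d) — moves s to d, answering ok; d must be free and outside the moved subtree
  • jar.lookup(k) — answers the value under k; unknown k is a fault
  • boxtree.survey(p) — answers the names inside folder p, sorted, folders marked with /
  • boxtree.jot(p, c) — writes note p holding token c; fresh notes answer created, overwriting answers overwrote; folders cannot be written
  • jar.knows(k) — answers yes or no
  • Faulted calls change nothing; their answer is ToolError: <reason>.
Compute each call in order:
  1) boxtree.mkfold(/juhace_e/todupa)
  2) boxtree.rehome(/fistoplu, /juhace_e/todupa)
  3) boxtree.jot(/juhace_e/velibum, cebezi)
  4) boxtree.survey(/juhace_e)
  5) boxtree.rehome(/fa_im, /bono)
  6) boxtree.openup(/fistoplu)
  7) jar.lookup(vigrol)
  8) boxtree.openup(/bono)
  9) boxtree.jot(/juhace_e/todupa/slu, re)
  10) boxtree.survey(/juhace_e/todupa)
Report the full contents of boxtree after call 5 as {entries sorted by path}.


Answer: {bono=trox_ud, fistoplu=bi, juhace_e/, juhace_e/todupa/, juhace_e/velibum=cebezi, sneju=flest}

Derivation:
==> boxtree.mkfold(p: /juhace_e/todupa)
<== ok
==> boxtree.rehome(s: /fistoplu, d: /juhace_e/todupa)
<== ToolError: exists
==> boxtree.jot(p: /juhace_e/velibum, c: cebezi)
<== created
==> boxtree.survey(p: /juhace_e)
<== [todupa/, velibum]
==> boxtree.rehome(s: /fa_im, d: /bono)
<== ok
==> boxtree.openup(p: /fistoplu)
<== bi
==> jar.lookup(k: vigrol)
<== 1890-01-09
==> boxtree.openup(p: /bono)
<== trox_ud
==> boxtree.jot(p: /juhace_e/todupa/slu, c: re)
<== created
==> boxtree.survey(p: /juhace_e/todupa)
<== [slu]


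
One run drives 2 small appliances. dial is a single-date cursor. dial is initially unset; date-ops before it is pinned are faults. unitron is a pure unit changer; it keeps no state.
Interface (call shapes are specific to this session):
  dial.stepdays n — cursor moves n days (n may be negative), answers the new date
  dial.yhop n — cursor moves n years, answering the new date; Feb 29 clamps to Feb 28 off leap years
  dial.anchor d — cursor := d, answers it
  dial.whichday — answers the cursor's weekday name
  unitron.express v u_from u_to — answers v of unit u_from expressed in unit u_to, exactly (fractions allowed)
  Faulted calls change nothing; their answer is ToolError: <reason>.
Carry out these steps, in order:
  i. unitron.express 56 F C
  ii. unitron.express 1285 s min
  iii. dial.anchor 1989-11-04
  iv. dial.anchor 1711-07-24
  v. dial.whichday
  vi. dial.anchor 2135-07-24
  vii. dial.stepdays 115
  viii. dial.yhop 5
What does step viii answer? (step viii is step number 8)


Answer: 2140-11-16

Derivation:
! unitron.express(v→56, u_from→F, u_to→C) ~> 40/3
! unitron.express(v→1285, u_from→s, u_to→min) ~> 257/12
! dial.anchor(d→1989-11-04) ~> 1989-11-04
! dial.anchor(d→1711-07-24) ~> 1711-07-24
! dial.whichday() ~> Friday
! dial.anchor(d→2135-07-24) ~> 2135-07-24
! dial.stepdays(n→115) ~> 2135-11-16
! dial.yhop(n→5) ~> 2140-11-16


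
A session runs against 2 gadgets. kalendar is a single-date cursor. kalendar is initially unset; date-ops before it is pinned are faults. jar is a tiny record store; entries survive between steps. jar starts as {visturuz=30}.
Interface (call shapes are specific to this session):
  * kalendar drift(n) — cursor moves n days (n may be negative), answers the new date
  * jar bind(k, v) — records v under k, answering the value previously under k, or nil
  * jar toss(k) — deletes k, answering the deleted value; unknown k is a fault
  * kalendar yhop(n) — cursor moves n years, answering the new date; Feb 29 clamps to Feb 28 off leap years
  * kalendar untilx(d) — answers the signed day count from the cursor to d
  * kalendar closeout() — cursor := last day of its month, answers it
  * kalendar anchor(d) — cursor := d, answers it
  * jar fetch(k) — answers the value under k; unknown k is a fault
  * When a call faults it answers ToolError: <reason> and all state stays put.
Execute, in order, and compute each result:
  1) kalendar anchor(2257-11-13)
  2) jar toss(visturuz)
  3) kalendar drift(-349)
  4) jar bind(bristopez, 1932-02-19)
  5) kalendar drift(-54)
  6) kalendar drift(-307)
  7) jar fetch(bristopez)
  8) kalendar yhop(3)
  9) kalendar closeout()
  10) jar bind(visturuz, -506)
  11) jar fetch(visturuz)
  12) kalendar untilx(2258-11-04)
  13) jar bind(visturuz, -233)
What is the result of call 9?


Answer: 2258-12-31

Derivation:
Act: kalendar anchor[d=2257-11-13]
Obs: 2257-11-13
Act: jar toss[k=visturuz]
Obs: 30
Act: kalendar drift[n=-349]
Obs: 2256-11-29
Act: jar bind[k=bristopez; v=1932-02-19]
Obs: nil
Act: kalendar drift[n=-54]
Obs: 2256-10-06
Act: kalendar drift[n=-307]
Obs: 2255-12-04
Act: jar fetch[k=bristopez]
Obs: 1932-02-19
Act: kalendar yhop[n=3]
Obs: 2258-12-04
Act: kalendar closeout[]
Obs: 2258-12-31
Act: jar bind[k=visturuz; v=-506]
Obs: nil
Act: jar fetch[k=visturuz]
Obs: -506
Act: kalendar untilx[d=2258-11-04]
Obs: -57
Act: jar bind[k=visturuz; v=-233]
Obs: -506


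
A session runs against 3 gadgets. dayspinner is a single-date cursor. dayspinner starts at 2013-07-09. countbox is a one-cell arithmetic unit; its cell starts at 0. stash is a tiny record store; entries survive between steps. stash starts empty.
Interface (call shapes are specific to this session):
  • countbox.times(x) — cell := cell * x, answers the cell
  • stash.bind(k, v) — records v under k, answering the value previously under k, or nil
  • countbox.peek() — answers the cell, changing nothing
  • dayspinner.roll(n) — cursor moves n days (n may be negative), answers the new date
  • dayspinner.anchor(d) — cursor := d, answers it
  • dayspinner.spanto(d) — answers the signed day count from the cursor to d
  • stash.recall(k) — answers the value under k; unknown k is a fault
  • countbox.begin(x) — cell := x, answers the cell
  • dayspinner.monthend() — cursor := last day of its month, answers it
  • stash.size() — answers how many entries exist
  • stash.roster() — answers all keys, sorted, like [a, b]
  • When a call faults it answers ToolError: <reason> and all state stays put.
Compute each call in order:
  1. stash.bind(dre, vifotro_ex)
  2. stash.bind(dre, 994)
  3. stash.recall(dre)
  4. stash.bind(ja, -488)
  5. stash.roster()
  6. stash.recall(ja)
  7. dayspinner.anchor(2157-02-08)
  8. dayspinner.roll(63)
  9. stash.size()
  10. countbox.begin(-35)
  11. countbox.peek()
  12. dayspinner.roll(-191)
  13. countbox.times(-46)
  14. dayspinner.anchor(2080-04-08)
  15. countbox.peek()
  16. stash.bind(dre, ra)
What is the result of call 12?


I call stash.bind using dre, vifotro_ex, giving nil.
Calling stash.bind using dre, 994: vifotro_ex.
Calling stash.recall using dre, and get 994.
Now I run stash.bind using ja, -488, and get nil.
I run stash.roster, which returns [dre, ja].
Invoking stash.recall using ja, giving -488.
Now I run dayspinner.anchor using 2157-02-08, and see 2157-02-08.
I try dayspinner.roll using 63, giving 2157-04-12.
I use stash.size(): 2.
Invoking countbox.begin using -35, which returns -35.
I try countbox.peek(), giving -35.
I run dayspinner.roll using -191, — result: 2156-10-03.
Using countbox.times using -46, which returns 1610.
I use dayspinner.anchor using 2080-04-08, — result: 2080-04-08.
Calling countbox.peek(), and see 1610.
I call stash.bind using dre, ra, and observe 994.

Answer: 2156-10-03


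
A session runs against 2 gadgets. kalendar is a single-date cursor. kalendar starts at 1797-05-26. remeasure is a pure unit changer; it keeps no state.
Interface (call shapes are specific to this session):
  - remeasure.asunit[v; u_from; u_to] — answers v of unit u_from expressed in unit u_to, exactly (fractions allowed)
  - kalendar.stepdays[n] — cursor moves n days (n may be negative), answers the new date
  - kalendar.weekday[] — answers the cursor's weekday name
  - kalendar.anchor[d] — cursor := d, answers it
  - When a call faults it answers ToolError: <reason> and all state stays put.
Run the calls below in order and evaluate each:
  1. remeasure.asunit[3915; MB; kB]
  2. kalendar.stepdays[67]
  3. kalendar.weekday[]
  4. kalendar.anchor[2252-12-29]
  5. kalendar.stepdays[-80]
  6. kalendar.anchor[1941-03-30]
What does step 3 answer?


Answer: Tuesday

Derivation:
! remeasure.asunit(v: 3915, u_from: MB, u_to: kB) ~> 3915000
! kalendar.stepdays(n: 67) ~> 1797-08-01
! kalendar.weekday() ~> Tuesday
! kalendar.anchor(d: 2252-12-29) ~> 2252-12-29
! kalendar.stepdays(n: -80) ~> 2252-10-10
! kalendar.anchor(d: 1941-03-30) ~> 1941-03-30


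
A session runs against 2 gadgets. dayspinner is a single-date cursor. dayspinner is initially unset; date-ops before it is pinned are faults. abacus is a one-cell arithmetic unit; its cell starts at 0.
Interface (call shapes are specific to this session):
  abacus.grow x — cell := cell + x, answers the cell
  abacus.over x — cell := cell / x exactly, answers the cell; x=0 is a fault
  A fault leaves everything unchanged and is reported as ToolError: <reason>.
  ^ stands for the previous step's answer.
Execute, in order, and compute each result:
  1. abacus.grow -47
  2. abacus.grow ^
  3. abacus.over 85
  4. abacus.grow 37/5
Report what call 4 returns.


Answer: 107/17

Derivation:
// 1. grow(x='-47') == -47
// 2. grow(x='^') == -94
// 3. over(x='85') == -94/85
// 4. grow(x='37/5') == 107/17


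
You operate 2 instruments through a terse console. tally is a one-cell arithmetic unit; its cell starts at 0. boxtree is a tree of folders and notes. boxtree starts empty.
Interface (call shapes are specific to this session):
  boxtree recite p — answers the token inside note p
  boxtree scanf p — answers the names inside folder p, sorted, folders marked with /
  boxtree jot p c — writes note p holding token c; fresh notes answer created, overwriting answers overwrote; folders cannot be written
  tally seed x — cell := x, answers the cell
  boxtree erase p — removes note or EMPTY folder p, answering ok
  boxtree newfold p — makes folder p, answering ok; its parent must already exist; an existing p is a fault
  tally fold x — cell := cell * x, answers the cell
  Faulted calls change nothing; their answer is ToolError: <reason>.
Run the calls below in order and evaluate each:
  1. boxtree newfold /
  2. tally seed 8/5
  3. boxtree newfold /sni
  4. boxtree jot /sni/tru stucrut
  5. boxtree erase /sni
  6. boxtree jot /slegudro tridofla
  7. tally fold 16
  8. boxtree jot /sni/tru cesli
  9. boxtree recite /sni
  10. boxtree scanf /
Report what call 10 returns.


Answer: [slegudro, sni/]

Derivation:
-> boxtree newfold(p='/')
<- ToolError: exists
-> tally seed(x='8/5')
<- 8/5
-> boxtree newfold(p='/sni')
<- ok
-> boxtree jot(p='/sni/tru', c='stucrut')
<- created
-> boxtree erase(p='/sni')
<- ToolError: not empty
-> boxtree jot(p='/slegudro', c='tridofla')
<- created
-> tally fold(x='16')
<- 128/5
-> boxtree jot(p='/sni/tru', c='cesli')
<- overwrote
-> boxtree recite(p='/sni')
<- ToolError: is a directory
-> boxtree scanf(p='/')
<- [slegudro, sni/]


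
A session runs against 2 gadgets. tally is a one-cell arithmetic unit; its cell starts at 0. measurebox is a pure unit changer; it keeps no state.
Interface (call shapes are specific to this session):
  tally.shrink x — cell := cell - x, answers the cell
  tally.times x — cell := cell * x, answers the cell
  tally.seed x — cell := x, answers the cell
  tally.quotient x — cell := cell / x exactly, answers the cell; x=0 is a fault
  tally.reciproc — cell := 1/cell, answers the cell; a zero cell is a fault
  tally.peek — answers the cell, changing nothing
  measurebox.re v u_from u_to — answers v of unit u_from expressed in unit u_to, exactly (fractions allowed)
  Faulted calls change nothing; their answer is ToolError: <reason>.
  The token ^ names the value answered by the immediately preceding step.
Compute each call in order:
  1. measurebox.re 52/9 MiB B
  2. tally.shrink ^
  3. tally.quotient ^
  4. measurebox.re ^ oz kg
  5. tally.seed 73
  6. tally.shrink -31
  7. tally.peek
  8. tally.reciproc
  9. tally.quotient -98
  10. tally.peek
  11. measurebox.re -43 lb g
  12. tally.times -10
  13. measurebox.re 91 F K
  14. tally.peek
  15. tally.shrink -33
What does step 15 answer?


·→ measurebox.re(v→52/9, u_from→MiB, u_to→B)
·← 54525952/9
·→ tally.shrink(x→^)
·← -54525952/9
·→ tally.quotient(x→^)
·← 1
·→ measurebox.re(v→^, u_from→oz, u_to→kg)
·← 45359237/1600000000
·→ tally.seed(x→73)
·← 73
·→ tally.shrink(x→-31)
·← 104
·→ tally.peek()
·← 104
·→ tally.reciproc()
·← 1/104
·→ tally.quotient(x→-98)
·← -1/10192
·→ tally.peek()
·← -1/10192
·→ measurebox.re(v→-43, u_from→lb, u_to→g)
·← -1950447191/100000
·→ tally.times(x→-10)
·← 5/5096
·→ measurebox.re(v→91, u_from→F, u_to→K)
·← 55067/180
·→ tally.peek()
·← 5/5096
·→ tally.shrink(x→-33)
·← 168173/5096

Answer: 168173/5096


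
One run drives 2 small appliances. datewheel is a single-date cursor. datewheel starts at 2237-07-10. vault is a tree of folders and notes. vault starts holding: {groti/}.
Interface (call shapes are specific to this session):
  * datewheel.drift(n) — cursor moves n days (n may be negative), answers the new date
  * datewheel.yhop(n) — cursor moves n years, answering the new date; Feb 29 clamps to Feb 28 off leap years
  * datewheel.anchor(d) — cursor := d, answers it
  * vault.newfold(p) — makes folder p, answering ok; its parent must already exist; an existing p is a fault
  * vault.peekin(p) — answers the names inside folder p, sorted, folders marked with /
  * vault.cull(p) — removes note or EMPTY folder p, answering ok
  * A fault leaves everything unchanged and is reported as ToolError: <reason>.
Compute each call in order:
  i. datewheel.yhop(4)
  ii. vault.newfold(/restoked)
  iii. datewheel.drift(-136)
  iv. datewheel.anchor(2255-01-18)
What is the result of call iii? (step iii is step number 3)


Answer: 2241-02-24

Derivation:
I run yhop with 4, — result: 2241-07-10.
I call newfold with /restoked: ok.
Now I run drift with -136, giving 2241-02-24.
I use anchor with 2255-01-18, and observe 2255-01-18.


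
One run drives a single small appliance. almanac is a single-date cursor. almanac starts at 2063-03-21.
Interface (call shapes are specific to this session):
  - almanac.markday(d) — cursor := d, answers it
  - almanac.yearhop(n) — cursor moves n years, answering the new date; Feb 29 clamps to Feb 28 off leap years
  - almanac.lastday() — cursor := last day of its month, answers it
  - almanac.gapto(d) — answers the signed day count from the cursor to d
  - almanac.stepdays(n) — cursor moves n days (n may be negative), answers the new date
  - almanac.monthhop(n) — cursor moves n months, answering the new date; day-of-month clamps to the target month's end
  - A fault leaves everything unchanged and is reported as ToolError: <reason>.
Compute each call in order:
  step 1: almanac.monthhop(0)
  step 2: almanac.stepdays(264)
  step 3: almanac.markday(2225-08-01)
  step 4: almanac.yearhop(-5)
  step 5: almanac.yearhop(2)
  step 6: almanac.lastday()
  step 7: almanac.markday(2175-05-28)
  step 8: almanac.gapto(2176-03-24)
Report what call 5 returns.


I invoke monthhop using n: 0, giving 2063-03-21.
I call stepdays using n: 264, and see 2063-12-10.
Calling markday using d: 2225-08-01, and see 2225-08-01.
Calling yearhop using n: -5, → 2220-08-01.
I try yearhop using n: 2, and get 2222-08-01.
Using lastday, yielding 2222-08-31.
Using markday using d: 2175-05-28: 2175-05-28.
I call gapto using d: 2176-03-24, → 301.

Answer: 2222-08-01


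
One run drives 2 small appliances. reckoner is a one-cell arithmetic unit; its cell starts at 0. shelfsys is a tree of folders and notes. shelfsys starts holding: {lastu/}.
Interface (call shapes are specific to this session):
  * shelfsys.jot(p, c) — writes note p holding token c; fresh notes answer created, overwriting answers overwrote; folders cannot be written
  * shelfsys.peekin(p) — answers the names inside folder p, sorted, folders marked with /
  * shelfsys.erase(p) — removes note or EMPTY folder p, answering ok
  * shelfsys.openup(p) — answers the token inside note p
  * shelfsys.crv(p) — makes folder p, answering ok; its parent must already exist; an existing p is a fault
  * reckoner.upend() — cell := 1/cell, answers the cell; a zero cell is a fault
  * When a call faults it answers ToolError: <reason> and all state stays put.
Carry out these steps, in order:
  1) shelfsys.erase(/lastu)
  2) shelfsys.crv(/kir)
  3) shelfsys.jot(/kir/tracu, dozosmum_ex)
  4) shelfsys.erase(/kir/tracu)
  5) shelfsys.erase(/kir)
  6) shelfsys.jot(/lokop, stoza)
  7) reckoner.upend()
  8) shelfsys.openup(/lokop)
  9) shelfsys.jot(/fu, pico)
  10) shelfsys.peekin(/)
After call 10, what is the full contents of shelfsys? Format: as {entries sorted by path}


Answer: {fu=pico, lokop=stoza}

Derivation:
Then shelfsys.erase passing p=/lastu: ok.
Now I run shelfsys.crv passing p=/kir, giving ok.
Using shelfsys.jot passing p=/kir/tracu, c=dozosmum_ex, and see created.
Invoking shelfsys.erase passing p=/kir/tracu, which returns ok.
I run shelfsys.erase passing p=/kir, yielding ok.
Using shelfsys.jot passing p=/lokop, c=stoza, yielding created.
Now I run reckoner.upend, and see ToolError: reciprocal of zero.
I use shelfsys.openup passing p=/lokop, and see stoza.
Invoking shelfsys.jot passing p=/fu, c=pico, → created.
Next I call shelfsys.peekin passing p=/, and get [fu, lokop].


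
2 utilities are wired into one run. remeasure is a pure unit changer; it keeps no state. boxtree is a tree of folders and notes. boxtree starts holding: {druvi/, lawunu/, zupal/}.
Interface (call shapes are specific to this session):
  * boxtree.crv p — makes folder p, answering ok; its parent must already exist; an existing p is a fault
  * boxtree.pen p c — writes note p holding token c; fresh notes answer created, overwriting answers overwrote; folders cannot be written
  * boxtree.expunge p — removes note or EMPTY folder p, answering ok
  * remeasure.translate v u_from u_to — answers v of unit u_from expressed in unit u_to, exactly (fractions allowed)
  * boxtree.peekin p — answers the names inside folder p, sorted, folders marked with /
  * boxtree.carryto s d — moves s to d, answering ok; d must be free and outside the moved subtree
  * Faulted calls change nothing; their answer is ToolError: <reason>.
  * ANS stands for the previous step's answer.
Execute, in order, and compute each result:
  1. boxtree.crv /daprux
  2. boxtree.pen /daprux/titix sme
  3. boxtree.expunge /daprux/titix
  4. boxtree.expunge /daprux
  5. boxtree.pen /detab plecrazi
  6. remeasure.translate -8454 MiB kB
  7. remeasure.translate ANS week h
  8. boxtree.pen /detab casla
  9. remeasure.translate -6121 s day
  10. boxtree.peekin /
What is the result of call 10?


>> boxtree.crv(p→/daprux)
<< ok
>> boxtree.pen(p→/daprux/titix, c→sme)
<< created
>> boxtree.expunge(p→/daprux/titix)
<< ok
>> boxtree.expunge(p→/daprux)
<< ok
>> boxtree.pen(p→/detab, c→plecrazi)
<< created
>> remeasure.translate(v→-8454, u_from→MiB, u_to→kB)
<< -1108082688/125
>> remeasure.translate(v→ANS, u_from→week, u_to→h)
<< -186157891584/125
>> boxtree.pen(p→/detab, c→casla)
<< overwrote
>> remeasure.translate(v→-6121, u_from→s, u_to→day)
<< -6121/86400
>> boxtree.peekin(p→/)
<< [detab, druvi/, lawunu/, zupal/]

Answer: [detab, druvi/, lawunu/, zupal/]


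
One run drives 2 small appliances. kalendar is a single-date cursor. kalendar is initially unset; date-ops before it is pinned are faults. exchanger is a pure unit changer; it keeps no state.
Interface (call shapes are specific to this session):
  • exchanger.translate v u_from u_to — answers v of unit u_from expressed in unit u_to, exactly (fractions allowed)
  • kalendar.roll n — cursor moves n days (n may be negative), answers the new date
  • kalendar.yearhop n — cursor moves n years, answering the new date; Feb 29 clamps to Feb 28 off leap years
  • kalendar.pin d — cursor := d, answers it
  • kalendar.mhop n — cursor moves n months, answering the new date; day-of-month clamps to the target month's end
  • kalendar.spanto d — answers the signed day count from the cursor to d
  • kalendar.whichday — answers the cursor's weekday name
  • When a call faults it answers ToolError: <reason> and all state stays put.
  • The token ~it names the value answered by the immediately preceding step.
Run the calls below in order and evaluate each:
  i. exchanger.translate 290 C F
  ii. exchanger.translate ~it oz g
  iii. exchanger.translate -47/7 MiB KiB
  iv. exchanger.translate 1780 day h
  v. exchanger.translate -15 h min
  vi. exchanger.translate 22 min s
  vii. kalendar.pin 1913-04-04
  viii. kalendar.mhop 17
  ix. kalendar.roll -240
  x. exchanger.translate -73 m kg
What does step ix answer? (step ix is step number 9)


Answer: 1914-01-07

Derivation:
> translate v: 290 u_from: C u_to: F
  554
> translate v: ~it u_from: oz u_to: g
  12564508649/800000
> translate v: -47/7 u_from: MiB u_to: KiB
  -48128/7
> translate v: 1780 u_from: day u_to: h
  42720
> translate v: -15 u_from: h u_to: min
  -900
> translate v: 22 u_from: min u_to: s
  1320
> pin d: 1913-04-04
  1913-04-04
> mhop n: 17
  1914-09-04
> roll n: -240
  1914-01-07
> translate v: -73 u_from: m u_to: kg
  ToolError: incompatible units


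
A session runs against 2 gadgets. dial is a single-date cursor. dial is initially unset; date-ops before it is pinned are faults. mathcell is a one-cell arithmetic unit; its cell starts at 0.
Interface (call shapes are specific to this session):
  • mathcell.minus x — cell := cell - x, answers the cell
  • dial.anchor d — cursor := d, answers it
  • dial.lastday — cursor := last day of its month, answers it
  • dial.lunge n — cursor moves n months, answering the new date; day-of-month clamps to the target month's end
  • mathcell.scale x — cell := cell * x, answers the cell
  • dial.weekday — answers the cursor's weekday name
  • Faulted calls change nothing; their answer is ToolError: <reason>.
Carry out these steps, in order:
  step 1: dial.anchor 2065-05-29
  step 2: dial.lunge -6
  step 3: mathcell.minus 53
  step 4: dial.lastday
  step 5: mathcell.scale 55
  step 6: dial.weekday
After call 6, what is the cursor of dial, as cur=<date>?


Answer: cur=2064-11-30

Derivation:
[in] dial.anchor d→2065-05-29
= 2065-05-29
[in] dial.lunge n→-6
= 2064-11-29
[in] mathcell.minus x→53
= -53
[in] dial.lastday
= 2064-11-30
[in] mathcell.scale x→55
= -2915
[in] dial.weekday
= Sunday


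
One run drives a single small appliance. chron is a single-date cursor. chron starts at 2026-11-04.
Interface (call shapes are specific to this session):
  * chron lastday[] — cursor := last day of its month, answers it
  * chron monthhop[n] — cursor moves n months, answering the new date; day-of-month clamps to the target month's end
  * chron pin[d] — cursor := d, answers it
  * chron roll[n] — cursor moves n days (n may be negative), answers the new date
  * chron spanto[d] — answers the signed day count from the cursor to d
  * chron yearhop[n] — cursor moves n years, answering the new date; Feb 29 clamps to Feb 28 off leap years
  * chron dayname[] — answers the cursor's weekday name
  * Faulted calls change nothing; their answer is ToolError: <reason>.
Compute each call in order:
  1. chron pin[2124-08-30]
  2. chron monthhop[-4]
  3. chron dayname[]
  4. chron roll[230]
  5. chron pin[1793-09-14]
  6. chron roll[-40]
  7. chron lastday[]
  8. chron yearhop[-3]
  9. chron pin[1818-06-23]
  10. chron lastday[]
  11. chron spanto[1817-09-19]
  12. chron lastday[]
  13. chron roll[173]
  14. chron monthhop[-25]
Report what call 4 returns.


Answer: 2124-12-16

Derivation:
[in] chron pin d='2124-08-30'
= 2124-08-30
[in] chron monthhop n='-4'
= 2124-04-30
[in] chron dayname
= Sunday
[in] chron roll n='230'
= 2124-12-16
[in] chron pin d='1793-09-14'
= 1793-09-14
[in] chron roll n='-40'
= 1793-08-05
[in] chron lastday
= 1793-08-31
[in] chron yearhop n='-3'
= 1790-08-31
[in] chron pin d='1818-06-23'
= 1818-06-23
[in] chron lastday
= 1818-06-30
[in] chron spanto d='1817-09-19'
= -284
[in] chron lastday
= 1818-06-30
[in] chron roll n='173'
= 1818-12-20
[in] chron monthhop n='-25'
= 1816-11-20


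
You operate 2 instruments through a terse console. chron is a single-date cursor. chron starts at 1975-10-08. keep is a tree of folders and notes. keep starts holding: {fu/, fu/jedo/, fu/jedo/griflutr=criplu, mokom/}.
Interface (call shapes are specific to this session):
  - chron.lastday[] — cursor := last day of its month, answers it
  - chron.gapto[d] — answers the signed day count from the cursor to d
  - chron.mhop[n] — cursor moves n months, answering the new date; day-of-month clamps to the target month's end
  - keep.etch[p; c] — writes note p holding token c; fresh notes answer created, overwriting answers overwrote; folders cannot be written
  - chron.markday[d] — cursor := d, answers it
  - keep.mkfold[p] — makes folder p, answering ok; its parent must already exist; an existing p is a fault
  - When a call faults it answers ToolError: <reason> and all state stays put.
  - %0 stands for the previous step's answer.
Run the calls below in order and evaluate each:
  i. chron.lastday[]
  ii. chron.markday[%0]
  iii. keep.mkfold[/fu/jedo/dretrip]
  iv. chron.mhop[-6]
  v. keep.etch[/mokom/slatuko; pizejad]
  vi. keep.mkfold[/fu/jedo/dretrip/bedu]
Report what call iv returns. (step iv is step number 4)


Answer: 1975-04-30

Derivation:
# chron.lastday() == 1975-10-31
# chron.markday(d=%0) == 1975-10-31
# keep.mkfold(p=/fu/jedo/dretrip) == ok
# chron.mhop(n=-6) == 1975-04-30
# keep.etch(p=/mokom/slatuko, c=pizejad) == created
# keep.mkfold(p=/fu/jedo/dretrip/bedu) == ok
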